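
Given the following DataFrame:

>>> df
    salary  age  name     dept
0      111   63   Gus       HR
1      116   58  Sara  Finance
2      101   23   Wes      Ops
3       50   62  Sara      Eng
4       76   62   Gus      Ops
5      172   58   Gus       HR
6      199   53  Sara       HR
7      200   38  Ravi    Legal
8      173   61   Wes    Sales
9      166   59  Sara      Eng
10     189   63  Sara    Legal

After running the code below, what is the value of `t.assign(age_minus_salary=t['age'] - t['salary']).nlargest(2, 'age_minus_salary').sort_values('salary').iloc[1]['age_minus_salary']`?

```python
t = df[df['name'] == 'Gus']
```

filter rows where name == 'Gus':
   salary  age name dept
0     111   63  Gus   HR
4      76   62  Gus  Ops
5     172   58  Gus   HR
add column age_minus_salary = t['age'] - t['salary']:
   salary  age name dept  age_minus_salary
0     111   63  Gus   HR               -48
4      76   62  Gus  Ops               -14
5     172   58  Gus   HR              -114
take 2 rows with largest age_minus_salary:
   salary  age name dept  age_minus_salary
4      76   62  Gus  Ops               -14
0     111   63  Gus   HR               -48
sort by salary:
   salary  age name dept  age_minus_salary
4      76   62  Gus  Ops               -14
0     111   63  Gus   HR               -48
Taking the value at position 1, column 'age_minus_salary' gives -48.

-48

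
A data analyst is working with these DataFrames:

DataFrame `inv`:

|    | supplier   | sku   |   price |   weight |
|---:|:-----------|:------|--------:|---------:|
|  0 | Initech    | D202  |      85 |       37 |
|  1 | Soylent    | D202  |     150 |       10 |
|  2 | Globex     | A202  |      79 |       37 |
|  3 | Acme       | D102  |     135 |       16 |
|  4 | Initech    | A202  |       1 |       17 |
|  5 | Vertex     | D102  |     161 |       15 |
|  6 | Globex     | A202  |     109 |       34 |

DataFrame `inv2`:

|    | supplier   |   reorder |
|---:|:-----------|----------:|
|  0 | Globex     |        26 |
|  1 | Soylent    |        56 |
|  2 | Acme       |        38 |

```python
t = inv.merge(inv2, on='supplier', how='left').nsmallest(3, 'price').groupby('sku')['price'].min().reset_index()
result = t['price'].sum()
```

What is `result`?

86

merge on 'supplier' (how='left') → 7 rows:
  supplier   sku  price  weight  reorder
0  Initech  D202     85      37      NaN
1  Soylent  D202    150      10     56.0
2   Globex  A202     79      37     26.0
3     Acme  D102    135      16     38.0
4  Initech  A202      1      17      NaN
5   Vertex  D102    161      15      NaN
6   Globex  A202    109      34     26.0
take 3 rows with smallest price:
  supplier   sku  price  weight  reorder
4  Initech  A202      1      17      NaN
2   Globex  A202     79      37     26.0
0  Initech  D202     85      37      NaN
group by sku, min of price:
sku
A202     1
D202    85
Name: price, dtype: int64
reset_index():
    sku  price
0  A202      1
1  D202     85
Then the sum of column 'price': 86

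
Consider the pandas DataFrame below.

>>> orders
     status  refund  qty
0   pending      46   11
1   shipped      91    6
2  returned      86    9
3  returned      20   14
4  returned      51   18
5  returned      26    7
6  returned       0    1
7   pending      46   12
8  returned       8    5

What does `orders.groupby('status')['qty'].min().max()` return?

11

group by status, min of qty:
status
pending     11
returned     1
shipped      6
Name: qty, dtype: int64
Hence 11.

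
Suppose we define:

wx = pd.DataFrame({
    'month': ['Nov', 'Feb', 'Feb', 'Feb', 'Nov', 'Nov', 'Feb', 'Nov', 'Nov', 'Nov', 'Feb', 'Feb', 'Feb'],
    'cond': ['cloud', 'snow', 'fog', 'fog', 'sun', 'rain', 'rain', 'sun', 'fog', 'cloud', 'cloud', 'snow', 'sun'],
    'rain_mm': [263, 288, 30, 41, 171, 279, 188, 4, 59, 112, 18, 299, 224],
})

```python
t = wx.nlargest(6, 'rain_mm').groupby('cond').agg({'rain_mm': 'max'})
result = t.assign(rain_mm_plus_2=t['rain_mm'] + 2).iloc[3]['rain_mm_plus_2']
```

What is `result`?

take 6 rows with largest rain_mm:
   month   cond  rain_mm
11   Feb   snow      299
1    Feb   snow      288
5    Nov   rain      279
0    Nov  cloud      263
12   Feb    sun      224
6    Feb   rain      188
group by cond, max of rain_mm:
       rain_mm
cond          
cloud      263
rain       279
snow       299
sun        224
add column rain_mm_plus_2 = t['rain_mm'] + 2:
       rain_mm  rain_mm_plus_2
cond                          
cloud      263             265
rain       279             281
snow       299             301
sun        224             226

226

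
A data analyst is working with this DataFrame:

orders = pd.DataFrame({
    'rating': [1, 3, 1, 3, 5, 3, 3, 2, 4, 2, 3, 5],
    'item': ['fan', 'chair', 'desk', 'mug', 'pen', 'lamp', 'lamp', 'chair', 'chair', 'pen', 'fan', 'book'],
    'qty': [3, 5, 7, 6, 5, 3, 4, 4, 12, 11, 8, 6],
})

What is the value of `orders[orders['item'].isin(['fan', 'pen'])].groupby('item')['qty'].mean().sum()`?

filter rows where item in ['fan', 'pen']:
    rating item  qty
0        1  fan    3
4        5  pen    5
9        2  pen   11
10       3  fan    8
group by item, mean of qty:
item
fan    5.5
pen    8.0
Name: qty, dtype: float64
sum of the resulting series → 13.5

13.5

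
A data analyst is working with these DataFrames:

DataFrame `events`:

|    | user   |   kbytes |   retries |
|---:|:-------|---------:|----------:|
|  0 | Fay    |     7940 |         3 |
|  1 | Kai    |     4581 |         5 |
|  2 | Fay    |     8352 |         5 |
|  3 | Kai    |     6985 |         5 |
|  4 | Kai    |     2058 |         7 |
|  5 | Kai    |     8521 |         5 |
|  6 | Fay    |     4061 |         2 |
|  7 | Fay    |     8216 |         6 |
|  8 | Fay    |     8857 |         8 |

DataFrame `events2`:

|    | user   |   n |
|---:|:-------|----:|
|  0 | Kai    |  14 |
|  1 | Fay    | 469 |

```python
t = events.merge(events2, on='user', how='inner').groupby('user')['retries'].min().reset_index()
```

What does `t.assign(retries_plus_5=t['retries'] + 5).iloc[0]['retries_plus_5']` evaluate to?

7

merge on 'user' (how='inner') → 9 rows:
  user  kbytes  retries    n
0  Fay    7940        3  469
1  Kai    4581        5   14
2  Fay    8352        5  469
3  Kai    6985        5   14
4  Kai    2058        7   14
5  Kai    8521        5   14
6  Fay    4061        2  469
7  Fay    8216        6  469
8  Fay    8857        8  469
group by user, min of retries:
user
Fay    2
Kai    5
Name: retries, dtype: int64
reset_index():
  user  retries
0  Fay        2
1  Kai        5
add column retries_plus_5 = t['retries'] + 5:
  user  retries  retries_plus_5
0  Fay        2               7
1  Kai        5              10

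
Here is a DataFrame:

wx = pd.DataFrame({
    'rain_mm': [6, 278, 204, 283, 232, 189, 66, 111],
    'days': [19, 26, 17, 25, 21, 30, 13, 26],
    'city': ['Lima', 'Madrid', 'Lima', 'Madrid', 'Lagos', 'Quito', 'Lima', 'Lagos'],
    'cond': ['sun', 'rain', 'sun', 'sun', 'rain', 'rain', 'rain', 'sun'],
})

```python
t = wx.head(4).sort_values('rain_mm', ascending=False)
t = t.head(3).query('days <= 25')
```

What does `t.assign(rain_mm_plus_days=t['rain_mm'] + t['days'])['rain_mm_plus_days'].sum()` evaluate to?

529

take first 4 rows:
   rain_mm  days    city  cond
0        6    19    Lima   sun
1      278    26  Madrid  rain
2      204    17    Lima   sun
3      283    25  Madrid   sun
sort by rain_mm descending:
   rain_mm  days    city  cond
3      283    25  Madrid   sun
1      278    26  Madrid  rain
2      204    17    Lima   sun
0        6    19    Lima   sun
take first 3 rows:
   rain_mm  days    city  cond
3      283    25  Madrid   sun
1      278    26  Madrid  rain
2      204    17    Lima   sun
filter rows where days <= 25:
   rain_mm  days    city cond
3      283    25  Madrid  sun
2      204    17    Lima  sun
add column rain_mm_plus_days = t['rain_mm'] + t['days']:
   rain_mm  days    city cond  rain_mm_plus_days
3      283    25  Madrid  sun                308
2      204    17    Lima  sun                221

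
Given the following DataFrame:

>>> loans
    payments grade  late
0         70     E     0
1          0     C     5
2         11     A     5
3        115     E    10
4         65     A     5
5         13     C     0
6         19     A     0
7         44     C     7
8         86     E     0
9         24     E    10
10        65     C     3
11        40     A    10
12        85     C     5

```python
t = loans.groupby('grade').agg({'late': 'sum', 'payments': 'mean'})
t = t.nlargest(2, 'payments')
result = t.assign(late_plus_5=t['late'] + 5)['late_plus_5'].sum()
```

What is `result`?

50

group by grade: sum(late), mean(payments):
       late  payments
grade                
A        20     33.75
C        20     41.40
E        20     73.75
take 2 rows with largest payments:
       late  payments
grade                
E        20     73.75
C        20     41.40
add column late_plus_5 = t['late'] + 5:
       late  payments  late_plus_5
grade                             
E        20     73.75           25
C        20     41.40           25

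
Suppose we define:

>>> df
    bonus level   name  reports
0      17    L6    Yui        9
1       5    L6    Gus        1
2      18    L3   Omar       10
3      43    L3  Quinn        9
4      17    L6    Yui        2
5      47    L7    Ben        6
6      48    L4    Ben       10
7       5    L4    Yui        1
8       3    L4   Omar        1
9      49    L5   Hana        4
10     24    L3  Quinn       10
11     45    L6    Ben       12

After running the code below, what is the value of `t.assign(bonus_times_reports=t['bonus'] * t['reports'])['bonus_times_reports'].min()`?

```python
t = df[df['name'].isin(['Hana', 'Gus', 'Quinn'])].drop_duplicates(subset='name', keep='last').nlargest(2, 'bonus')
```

filter rows where name in ['Hana', 'Gus', 'Quinn']:
    bonus level   name  reports
1       5    L6    Gus        1
3      43    L3  Quinn        9
9      49    L5   Hana        4
10     24    L3  Quinn       10
drop duplicate name (keep=last):
    bonus level   name  reports
1       5    L6    Gus        1
9      49    L5   Hana        4
10     24    L3  Quinn       10
take 2 rows with largest bonus:
    bonus level   name  reports
9      49    L5   Hana        4
10     24    L3  Quinn       10
add column bonus_times_reports = t['bonus'] * t['reports']:
    bonus level   name  reports  bonus_times_reports
9      49    L5   Hana        4                  196
10     24    L3  Quinn       10                  240
The min of column 'bonus_times_reports' is 196.

196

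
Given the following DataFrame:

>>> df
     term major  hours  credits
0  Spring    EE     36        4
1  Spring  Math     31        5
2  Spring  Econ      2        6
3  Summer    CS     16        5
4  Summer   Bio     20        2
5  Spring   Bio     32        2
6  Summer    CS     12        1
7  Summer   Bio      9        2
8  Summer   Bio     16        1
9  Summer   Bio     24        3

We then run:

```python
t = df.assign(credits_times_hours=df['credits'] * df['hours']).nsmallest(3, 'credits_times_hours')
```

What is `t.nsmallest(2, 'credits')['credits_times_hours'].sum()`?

28

add column credits_times_hours = df['credits'] * df['hours']:
     term major  hours  credits  credits_times_hours
0  Spring    EE     36        4                  144
1  Spring  Math     31        5                  155
2  Spring  Econ      2        6                   12
3  Summer    CS     16        5                   80
4  Summer   Bio     20        2                   40
5  Spring   Bio     32        2                   64
6  Summer    CS     12        1                   12
7  Summer   Bio      9        2                   18
8  Summer   Bio     16        1                   16
9  Summer   Bio     24        3                   72
take 3 rows with smallest credits_times_hours:
     term major  hours  credits  credits_times_hours
2  Spring  Econ      2        6                   12
6  Summer    CS     12        1                   12
8  Summer   Bio     16        1                   16
take 2 rows with smallest credits:
     term major  hours  credits  credits_times_hours
6  Summer    CS     12        1                   12
8  Summer   Bio     16        1                   16
The sum of column 'credits_times_hours' is 28.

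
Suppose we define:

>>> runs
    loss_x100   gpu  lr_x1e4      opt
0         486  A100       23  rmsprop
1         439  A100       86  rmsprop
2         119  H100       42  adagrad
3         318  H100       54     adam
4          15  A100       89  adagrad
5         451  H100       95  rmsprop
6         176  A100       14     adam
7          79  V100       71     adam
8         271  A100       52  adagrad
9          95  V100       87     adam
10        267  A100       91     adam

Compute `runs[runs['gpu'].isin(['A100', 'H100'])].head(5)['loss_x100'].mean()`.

275.4

filter rows where gpu in ['A100', 'H100']:
    loss_x100   gpu  lr_x1e4      opt
0         486  A100       23  rmsprop
1         439  A100       86  rmsprop
2         119  H100       42  adagrad
3         318  H100       54     adam
4          15  A100       89  adagrad
5         451  H100       95  rmsprop
6         176  A100       14     adam
8         271  A100       52  adagrad
10        267  A100       91     adam
take first 5 rows:
   loss_x100   gpu  lr_x1e4      opt
0        486  A100       23  rmsprop
1        439  A100       86  rmsprop
2        119  H100       42  adagrad
3        318  H100       54     adam
4         15  A100       89  adagrad
Then the mean of column 'loss_x100': 275.4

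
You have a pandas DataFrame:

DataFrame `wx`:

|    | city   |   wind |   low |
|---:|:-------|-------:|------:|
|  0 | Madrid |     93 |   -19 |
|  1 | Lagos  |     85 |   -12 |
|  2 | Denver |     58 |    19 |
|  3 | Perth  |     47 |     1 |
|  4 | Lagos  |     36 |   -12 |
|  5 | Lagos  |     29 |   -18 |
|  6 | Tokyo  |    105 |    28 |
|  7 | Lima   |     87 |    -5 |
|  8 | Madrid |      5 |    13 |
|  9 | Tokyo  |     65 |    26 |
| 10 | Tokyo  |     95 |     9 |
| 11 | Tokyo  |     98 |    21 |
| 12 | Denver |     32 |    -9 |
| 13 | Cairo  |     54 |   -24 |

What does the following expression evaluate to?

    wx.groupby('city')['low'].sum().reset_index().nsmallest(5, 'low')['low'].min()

group by city, sum of low:
city
Cairo    -24
Denver    10
Lagos    -42
Lima      -5
Madrid    -6
Perth      1
Tokyo     84
Name: low, dtype: int64
reset_index():
     city  low
0   Cairo  -24
1  Denver   10
2   Lagos  -42
3    Lima   -5
4  Madrid   -6
5   Perth    1
6   Tokyo   84
take 5 rows with smallest low:
     city  low
2   Lagos  -42
0   Cairo  -24
4  Madrid   -6
3    Lima   -5
5   Perth    1
Reading off the min of column 'low', we get -42.

-42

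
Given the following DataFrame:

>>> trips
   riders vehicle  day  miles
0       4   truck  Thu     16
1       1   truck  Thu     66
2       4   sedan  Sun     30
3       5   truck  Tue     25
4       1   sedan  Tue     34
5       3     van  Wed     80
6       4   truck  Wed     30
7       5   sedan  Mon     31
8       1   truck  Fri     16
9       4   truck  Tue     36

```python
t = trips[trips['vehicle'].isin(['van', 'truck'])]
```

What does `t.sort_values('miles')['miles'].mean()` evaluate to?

filter rows where vehicle in ['van', 'truck']:
   riders vehicle  day  miles
0       4   truck  Thu     16
1       1   truck  Thu     66
3       5   truck  Tue     25
5       3     van  Wed     80
6       4   truck  Wed     30
8       1   truck  Fri     16
9       4   truck  Tue     36
sort by miles:
   riders vehicle  day  miles
0       4   truck  Thu     16
8       1   truck  Fri     16
3       5   truck  Tue     25
6       4   truck  Wed     30
9       4   truck  Tue     36
1       1   truck  Thu     66
5       3     van  Wed     80

38.4285714286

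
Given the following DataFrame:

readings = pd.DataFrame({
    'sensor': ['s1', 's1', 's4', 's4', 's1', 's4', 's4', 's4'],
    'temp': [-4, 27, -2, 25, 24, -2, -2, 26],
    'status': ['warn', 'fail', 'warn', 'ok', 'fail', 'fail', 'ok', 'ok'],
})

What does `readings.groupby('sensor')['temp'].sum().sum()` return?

92

group by sensor, sum of temp:
sensor
s1    47
s4    45
Name: temp, dtype: int64
sum of the resulting series → 92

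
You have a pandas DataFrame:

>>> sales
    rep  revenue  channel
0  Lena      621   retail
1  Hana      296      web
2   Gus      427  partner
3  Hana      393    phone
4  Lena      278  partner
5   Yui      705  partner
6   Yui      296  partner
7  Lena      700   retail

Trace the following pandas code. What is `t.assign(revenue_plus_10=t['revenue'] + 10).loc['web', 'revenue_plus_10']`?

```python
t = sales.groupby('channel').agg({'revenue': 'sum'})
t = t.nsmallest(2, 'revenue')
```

306

group by channel, sum of revenue:
         revenue
channel         
partner     1706
phone        393
retail      1321
web          296
take 2 rows with smallest revenue:
         revenue
channel         
web          296
phone        393
add column revenue_plus_10 = t['revenue'] + 10:
         revenue  revenue_plus_10
channel                          
web          296              306
phone        393              403
Reading off the value at row 'web', column 'revenue_plus_10', we get 306.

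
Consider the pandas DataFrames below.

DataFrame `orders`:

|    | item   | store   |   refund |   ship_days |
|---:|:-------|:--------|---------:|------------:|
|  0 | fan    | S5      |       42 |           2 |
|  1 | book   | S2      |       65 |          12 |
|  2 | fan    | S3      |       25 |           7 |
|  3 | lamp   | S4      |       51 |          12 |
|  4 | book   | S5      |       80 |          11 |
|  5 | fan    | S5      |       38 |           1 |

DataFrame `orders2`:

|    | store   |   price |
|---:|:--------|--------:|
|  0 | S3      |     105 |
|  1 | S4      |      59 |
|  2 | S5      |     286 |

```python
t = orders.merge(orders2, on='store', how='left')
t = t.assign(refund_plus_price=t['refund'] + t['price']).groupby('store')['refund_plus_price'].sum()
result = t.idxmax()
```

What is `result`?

merge on 'store' (how='left') → 6 rows:
   item store  refund  ship_days  price
0   fan    S5      42          2  286.0
1  book    S2      65         12    NaN
2   fan    S3      25          7  105.0
3  lamp    S4      51         12   59.0
4  book    S5      80         11  286.0
5   fan    S5      38          1  286.0
add column refund_plus_price = t['refund'] + t['price']:
   item store  refund  ship_days  price  refund_plus_price
0   fan    S5      42          2  286.0              328.0
1  book    S2      65         12    NaN                NaN
2   fan    S3      25          7  105.0              130.0
3  lamp    S4      51         12   59.0              110.0
4  book    S5      80         11  286.0              366.0
5   fan    S5      38          1  286.0              324.0
group by store, sum of refund_plus_price:
store
S2       0.0
S3     130.0
S4     110.0
S5    1018.0
Name: refund_plus_price, dtype: float64
Then the label with the largest value: S5

S5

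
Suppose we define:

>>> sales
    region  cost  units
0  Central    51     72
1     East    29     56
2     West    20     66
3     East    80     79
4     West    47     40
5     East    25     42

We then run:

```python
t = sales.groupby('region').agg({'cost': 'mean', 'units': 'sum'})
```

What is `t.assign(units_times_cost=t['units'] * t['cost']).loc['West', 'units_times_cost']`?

3551.0

group by region: mean(cost), sum(units):
              cost  units
region                   
Central  51.000000     72
East     44.666667    177
West     33.500000    106
add column units_times_cost = t['units'] * t['cost']:
              cost  units  units_times_cost
region                                     
Central  51.000000     72            3672.0
East     44.666667    177            7906.0
West     33.500000    106            3551.0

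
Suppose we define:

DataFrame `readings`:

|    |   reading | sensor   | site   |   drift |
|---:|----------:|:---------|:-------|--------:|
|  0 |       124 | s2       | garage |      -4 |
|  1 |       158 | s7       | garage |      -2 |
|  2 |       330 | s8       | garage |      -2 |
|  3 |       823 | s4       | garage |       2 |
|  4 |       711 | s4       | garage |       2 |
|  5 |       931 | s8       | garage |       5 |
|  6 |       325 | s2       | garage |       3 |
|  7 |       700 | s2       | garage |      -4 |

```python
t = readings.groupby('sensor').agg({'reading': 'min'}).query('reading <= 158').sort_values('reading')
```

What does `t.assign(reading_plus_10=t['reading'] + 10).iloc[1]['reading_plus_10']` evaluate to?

168

group by sensor, min of reading:
        reading
sensor         
s2          124
s4          711
s7          158
s8          330
filter rows where reading <= 158:
        reading
sensor         
s2          124
s7          158
sort by reading:
        reading
sensor         
s2          124
s7          158
add column reading_plus_10 = t['reading'] + 10:
        reading  reading_plus_10
sensor                          
s2          124              134
s7          158              168
Reading off the value at position 1, column 'reading_plus_10', we get 168.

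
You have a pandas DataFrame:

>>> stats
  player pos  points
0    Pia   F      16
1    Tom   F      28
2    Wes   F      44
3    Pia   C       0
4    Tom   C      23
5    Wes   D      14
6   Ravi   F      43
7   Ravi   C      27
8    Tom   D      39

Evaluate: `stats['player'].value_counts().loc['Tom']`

value_counts of player:
player
Tom     3
Pia     2
Wes     2
Ravi    2
Name: count, dtype: int64
The value at index 'Tom' is 3.

3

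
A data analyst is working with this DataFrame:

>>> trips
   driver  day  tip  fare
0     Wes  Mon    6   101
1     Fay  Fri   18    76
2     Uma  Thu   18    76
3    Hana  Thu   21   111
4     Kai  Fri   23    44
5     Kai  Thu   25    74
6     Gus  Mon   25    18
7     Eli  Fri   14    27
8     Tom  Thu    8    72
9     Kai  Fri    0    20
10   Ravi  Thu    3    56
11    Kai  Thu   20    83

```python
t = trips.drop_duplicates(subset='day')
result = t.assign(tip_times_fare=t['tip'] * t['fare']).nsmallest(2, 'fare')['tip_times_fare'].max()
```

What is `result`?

drop duplicate day (keep=first):
  driver  day  tip  fare
0    Wes  Mon    6   101
1    Fay  Fri   18    76
2    Uma  Thu   18    76
add column tip_times_fare = t['tip'] * t['fare']:
  driver  day  tip  fare  tip_times_fare
0    Wes  Mon    6   101             606
1    Fay  Fri   18    76            1368
2    Uma  Thu   18    76            1368
take 2 rows with smallest fare:
  driver  day  tip  fare  tip_times_fare
1    Fay  Fri   18    76            1368
2    Uma  Thu   18    76            1368
The max of column 'tip_times_fare' is 1368.

1368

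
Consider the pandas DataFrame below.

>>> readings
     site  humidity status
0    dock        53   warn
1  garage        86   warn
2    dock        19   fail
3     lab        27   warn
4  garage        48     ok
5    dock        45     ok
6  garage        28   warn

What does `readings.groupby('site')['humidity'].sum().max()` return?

162

group by site, sum of humidity:
site
dock      117
garage    162
lab        27
Name: humidity, dtype: int64
Hence 162.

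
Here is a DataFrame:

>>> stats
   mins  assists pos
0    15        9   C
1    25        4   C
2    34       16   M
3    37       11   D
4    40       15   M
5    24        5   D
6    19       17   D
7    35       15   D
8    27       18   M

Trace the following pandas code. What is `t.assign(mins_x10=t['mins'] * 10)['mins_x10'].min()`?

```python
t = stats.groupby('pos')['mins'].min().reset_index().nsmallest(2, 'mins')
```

150

group by pos, min of mins:
pos
C    15
D    19
M    27
Name: mins, dtype: int64
reset_index():
  pos  mins
0   C    15
1   D    19
2   M    27
take 2 rows with smallest mins:
  pos  mins
0   C    15
1   D    19
add column mins_x10 = t['mins'] * 10:
  pos  mins  mins_x10
0   C    15       150
1   D    19       190
The min of column 'mins_x10' is 150.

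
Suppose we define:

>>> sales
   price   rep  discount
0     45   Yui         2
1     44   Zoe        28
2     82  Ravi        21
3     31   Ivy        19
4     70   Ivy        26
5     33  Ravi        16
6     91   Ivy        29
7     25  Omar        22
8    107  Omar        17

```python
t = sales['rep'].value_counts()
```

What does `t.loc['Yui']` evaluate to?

value_counts of rep:
rep
Ivy     3
Ravi    2
Omar    2
Yui     1
Zoe     1
Name: count, dtype: int64
Then the value at index 'Yui': 1

1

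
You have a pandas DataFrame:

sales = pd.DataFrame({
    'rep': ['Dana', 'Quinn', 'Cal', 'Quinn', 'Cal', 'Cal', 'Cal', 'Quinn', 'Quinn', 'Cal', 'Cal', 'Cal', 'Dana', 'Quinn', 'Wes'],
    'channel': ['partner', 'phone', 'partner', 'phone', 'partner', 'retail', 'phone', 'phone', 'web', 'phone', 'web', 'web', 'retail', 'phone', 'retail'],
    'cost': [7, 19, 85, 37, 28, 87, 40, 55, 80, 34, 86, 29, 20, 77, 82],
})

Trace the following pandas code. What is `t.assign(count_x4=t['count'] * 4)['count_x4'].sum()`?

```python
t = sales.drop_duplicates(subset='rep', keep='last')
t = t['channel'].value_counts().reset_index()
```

drop duplicate rep (keep=last):
      rep channel  cost
11    Cal     web    29
12   Dana  retail    20
13  Quinn   phone    77
14    Wes  retail    82
value_counts of channel:
channel
retail    2
web       1
phone     1
Name: count, dtype: int64
reset_index():
  channel  count
0  retail      2
1     web      1
2   phone      1
add column count_x4 = t['count'] * 4:
  channel  count  count_x4
0  retail      2         8
1     web      1         4
2   phone      1         4
Reading off the sum of column 'count_x4', we get 16.

16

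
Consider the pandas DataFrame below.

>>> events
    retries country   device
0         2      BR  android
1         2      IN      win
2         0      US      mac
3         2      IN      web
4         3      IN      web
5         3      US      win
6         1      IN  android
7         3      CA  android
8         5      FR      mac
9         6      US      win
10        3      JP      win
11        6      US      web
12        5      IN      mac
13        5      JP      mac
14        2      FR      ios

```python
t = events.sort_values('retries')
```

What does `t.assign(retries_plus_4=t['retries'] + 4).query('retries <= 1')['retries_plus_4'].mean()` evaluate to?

sort by retries:
    retries country   device
2         0      US      mac
6         1      IN  android
0         2      BR  android
1         2      IN      win
3         2      IN      web
14        2      FR      ios
4         3      IN      web
5         3      US      win
7         3      CA  android
10        3      JP      win
8         5      FR      mac
12        5      IN      mac
13        5      JP      mac
9         6      US      win
11        6      US      web
add column retries_plus_4 = t['retries'] + 4:
    retries country   device  retries_plus_4
2         0      US      mac               4
6         1      IN  android               5
0         2      BR  android               6
1         2      IN      win               6
3         2      IN      web               6
14        2      FR      ios               6
4         3      IN      web               7
5         3      US      win               7
7         3      CA  android               7
10        3      JP      win               7
8         5      FR      mac               9
12        5      IN      mac               9
13        5      JP      mac               9
9         6      US      win              10
11        6      US      web              10
filter rows where retries <= 1:
   retries country   device  retries_plus_4
2        0      US      mac               4
6        1      IN  android               5

4.5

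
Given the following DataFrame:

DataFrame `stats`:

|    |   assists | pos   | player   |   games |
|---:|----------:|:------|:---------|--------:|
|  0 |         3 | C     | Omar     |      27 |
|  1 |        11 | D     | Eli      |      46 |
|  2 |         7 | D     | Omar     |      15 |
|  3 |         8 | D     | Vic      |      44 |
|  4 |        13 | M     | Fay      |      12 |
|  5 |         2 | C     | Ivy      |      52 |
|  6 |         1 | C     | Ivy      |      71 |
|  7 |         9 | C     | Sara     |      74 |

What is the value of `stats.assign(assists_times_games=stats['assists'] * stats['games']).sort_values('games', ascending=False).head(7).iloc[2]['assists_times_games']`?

104

add column assists_times_games = stats['assists'] * stats['games']:
   assists pos player  games  assists_times_games
0        3   C   Omar     27                   81
1       11   D    Eli     46                  506
2        7   D   Omar     15                  105
3        8   D    Vic     44                  352
4       13   M    Fay     12                  156
5        2   C    Ivy     52                  104
6        1   C    Ivy     71                   71
7        9   C   Sara     74                  666
sort by games descending:
   assists pos player  games  assists_times_games
7        9   C   Sara     74                  666
6        1   C    Ivy     71                   71
5        2   C    Ivy     52                  104
1       11   D    Eli     46                  506
3        8   D    Vic     44                  352
0        3   C   Omar     27                   81
2        7   D   Omar     15                  105
4       13   M    Fay     12                  156
take first 7 rows:
   assists pos player  games  assists_times_games
7        9   C   Sara     74                  666
6        1   C    Ivy     71                   71
5        2   C    Ivy     52                  104
1       11   D    Eli     46                  506
3        8   D    Vic     44                  352
0        3   C   Omar     27                   81
2        7   D   Omar     15                  105
The value at position 2, column 'assists_times_games' is 104.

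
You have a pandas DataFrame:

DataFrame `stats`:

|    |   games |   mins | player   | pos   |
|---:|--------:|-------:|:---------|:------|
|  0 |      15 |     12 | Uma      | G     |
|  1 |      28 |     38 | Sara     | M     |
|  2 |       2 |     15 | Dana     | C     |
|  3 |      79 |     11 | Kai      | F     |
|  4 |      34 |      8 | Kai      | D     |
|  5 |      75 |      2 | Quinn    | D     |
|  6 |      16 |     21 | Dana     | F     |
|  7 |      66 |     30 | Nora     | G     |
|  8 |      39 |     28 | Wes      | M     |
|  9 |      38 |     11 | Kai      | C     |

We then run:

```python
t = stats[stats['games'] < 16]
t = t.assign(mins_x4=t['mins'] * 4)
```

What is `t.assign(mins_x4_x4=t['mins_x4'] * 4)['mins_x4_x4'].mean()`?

filter rows where games < 16:
   games  mins player pos
0     15    12    Uma   G
2      2    15   Dana   C
add column mins_x4 = t['mins'] * 4:
   games  mins player pos  mins_x4
0     15    12    Uma   G       48
2      2    15   Dana   C       60
add column mins_x4_x4 = t['mins_x4'] * 4:
   games  mins player pos  mins_x4  mins_x4_x4
0     15    12    Uma   G       48         192
2      2    15   Dana   C       60         240
So mean() = 216.0.

216.0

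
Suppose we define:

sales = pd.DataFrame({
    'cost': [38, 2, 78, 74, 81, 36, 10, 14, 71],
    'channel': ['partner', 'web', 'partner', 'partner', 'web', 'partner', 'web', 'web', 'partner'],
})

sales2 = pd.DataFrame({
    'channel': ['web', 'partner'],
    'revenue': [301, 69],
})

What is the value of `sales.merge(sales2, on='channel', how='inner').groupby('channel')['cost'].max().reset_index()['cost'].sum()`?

159

merge on 'channel' (how='inner') → 9 rows:
   cost  channel  revenue
0    38  partner       69
1     2      web      301
2    78  partner       69
3    74  partner       69
4    81      web      301
5    36  partner       69
6    10      web      301
7    14      web      301
8    71  partner       69
group by channel, max of cost:
channel
partner    78
web        81
Name: cost, dtype: int64
reset_index():
   channel  cost
0  partner    78
1      web    81
The sum of column 'cost' is 159.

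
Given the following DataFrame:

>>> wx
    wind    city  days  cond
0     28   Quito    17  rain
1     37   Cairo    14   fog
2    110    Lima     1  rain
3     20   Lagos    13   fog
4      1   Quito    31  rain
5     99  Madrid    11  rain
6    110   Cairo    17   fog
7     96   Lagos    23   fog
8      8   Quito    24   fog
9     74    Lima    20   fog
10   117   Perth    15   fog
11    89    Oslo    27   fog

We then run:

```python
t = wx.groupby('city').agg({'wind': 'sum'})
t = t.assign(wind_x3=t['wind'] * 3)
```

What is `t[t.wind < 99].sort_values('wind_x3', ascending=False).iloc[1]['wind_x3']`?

111

group by city, sum of wind:
        wind
city        
Cairo    147
Lagos    116
Lima     184
Madrid    99
Oslo      89
Perth    117
Quito     37
add column wind_x3 = t['wind'] * 3:
        wind  wind_x3
city                 
Cairo    147      441
Lagos    116      348
Lima     184      552
Madrid    99      297
Oslo      89      267
Perth    117      351
Quito     37      111
filter rows where wind < 99:
       wind  wind_x3
city                
Oslo     89      267
Quito    37      111
sort by wind_x3 descending:
       wind  wind_x3
city                
Oslo     89      267
Quito    37      111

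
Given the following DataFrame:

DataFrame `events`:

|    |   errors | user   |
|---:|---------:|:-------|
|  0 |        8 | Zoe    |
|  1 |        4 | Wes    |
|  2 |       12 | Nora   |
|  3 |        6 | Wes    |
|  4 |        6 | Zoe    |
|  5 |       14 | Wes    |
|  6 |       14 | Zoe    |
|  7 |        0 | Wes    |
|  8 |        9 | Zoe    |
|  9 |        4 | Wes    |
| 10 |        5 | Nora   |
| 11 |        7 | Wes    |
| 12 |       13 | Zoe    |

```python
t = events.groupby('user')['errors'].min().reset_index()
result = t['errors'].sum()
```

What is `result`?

11

group by user, min of errors:
user
Nora    5
Wes     0
Zoe     6
Name: errors, dtype: int64
reset_index():
   user  errors
0  Nora       5
1   Wes       0
2   Zoe       6
Reading off the sum of column 'errors', we get 11.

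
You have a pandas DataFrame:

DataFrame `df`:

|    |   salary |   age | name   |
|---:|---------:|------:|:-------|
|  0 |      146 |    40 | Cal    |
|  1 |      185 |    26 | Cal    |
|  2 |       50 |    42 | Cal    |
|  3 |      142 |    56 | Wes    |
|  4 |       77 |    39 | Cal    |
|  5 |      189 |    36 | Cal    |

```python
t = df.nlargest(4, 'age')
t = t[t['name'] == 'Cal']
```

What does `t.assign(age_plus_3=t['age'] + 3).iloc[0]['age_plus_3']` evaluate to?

45

take 4 rows with largest age:
   salary  age name
3     142   56  Wes
2      50   42  Cal
0     146   40  Cal
4      77   39  Cal
filter rows where name == 'Cal':
   salary  age name
2      50   42  Cal
0     146   40  Cal
4      77   39  Cal
add column age_plus_3 = t['age'] + 3:
   salary  age name  age_plus_3
2      50   42  Cal          45
0     146   40  Cal          43
4      77   39  Cal          42
The value at position 0, column 'age_plus_3' is 45.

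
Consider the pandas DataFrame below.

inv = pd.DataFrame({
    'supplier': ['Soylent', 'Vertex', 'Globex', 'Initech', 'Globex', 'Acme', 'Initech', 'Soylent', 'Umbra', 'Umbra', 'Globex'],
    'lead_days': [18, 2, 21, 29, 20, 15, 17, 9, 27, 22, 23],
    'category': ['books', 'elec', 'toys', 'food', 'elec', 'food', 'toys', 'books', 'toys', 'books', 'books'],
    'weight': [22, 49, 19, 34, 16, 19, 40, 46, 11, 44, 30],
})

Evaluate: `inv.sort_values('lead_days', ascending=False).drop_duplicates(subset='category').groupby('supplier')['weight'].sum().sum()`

91

sort by lead_days descending:
   supplier  lead_days category  weight
3   Initech         29     food      34
8     Umbra         27     toys      11
10   Globex         23    books      30
9     Umbra         22    books      44
2    Globex         21     toys      19
4    Globex         20     elec      16
0   Soylent         18    books      22
6   Initech         17     toys      40
5      Acme         15     food      19
7   Soylent          9    books      46
1    Vertex          2     elec      49
drop duplicate category (keep=first):
   supplier  lead_days category  weight
3   Initech         29     food      34
8     Umbra         27     toys      11
10   Globex         23    books      30
4    Globex         20     elec      16
group by supplier, sum of weight:
supplier
Globex     46
Initech    34
Umbra      11
Name: weight, dtype: int64
Hence 91.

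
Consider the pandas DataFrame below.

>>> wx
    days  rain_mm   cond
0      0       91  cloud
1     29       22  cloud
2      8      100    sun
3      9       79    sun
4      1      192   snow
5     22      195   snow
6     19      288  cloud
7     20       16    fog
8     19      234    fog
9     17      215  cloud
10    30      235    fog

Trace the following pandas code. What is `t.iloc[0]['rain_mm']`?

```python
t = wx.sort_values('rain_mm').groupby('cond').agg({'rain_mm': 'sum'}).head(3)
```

616

sort by rain_mm:
    days  rain_mm   cond
7     20       16    fog
1     29       22  cloud
3      9       79    sun
0      0       91  cloud
2      8      100    sun
4      1      192   snow
5     22      195   snow
9     17      215  cloud
8     19      234    fog
10    30      235    fog
6     19      288  cloud
group by cond, sum of rain_mm:
       rain_mm
cond          
cloud      616
fog        485
snow       387
sun        179
take first 3 rows:
       rain_mm
cond          
cloud      616
fog        485
snow       387
So iloc[0]['rain_mm'] = 616.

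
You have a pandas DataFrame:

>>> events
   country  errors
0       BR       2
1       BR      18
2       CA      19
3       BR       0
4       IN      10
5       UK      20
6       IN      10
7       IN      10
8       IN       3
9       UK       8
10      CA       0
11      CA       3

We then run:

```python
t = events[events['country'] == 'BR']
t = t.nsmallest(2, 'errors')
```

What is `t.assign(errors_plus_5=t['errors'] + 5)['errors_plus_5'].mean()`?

6.0

filter rows where country == 'BR':
  country  errors
0      BR       2
1      BR      18
3      BR       0
take 2 rows with smallest errors:
  country  errors
3      BR       0
0      BR       2
add column errors_plus_5 = t['errors'] + 5:
  country  errors  errors_plus_5
3      BR       0              5
0      BR       2              7
Hence 6.0.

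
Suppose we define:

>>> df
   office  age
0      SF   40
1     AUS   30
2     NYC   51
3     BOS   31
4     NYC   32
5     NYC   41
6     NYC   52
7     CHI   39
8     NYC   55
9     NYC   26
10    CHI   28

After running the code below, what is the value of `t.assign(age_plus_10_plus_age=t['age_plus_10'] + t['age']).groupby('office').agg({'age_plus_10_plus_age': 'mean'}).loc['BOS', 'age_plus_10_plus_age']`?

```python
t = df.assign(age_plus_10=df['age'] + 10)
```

add column age_plus_10 = df['age'] + 10:
   office  age  age_plus_10
0      SF   40           50
1     AUS   30           40
2     NYC   51           61
3     BOS   31           41
4     NYC   32           42
5     NYC   41           51
6     NYC   52           62
7     CHI   39           49
8     NYC   55           65
9     NYC   26           36
10    CHI   28           38
add column age_plus_10_plus_age = t['age_plus_10'] + t['age']:
   office  age  age_plus_10  age_plus_10_plus_age
0      SF   40           50                    90
1     AUS   30           40                    70
2     NYC   51           61                   112
3     BOS   31           41                    72
4     NYC   32           42                    74
5     NYC   41           51                    92
6     NYC   52           62                   114
7     CHI   39           49                    88
8     NYC   55           65                   120
9     NYC   26           36                    62
10    CHI   28           38                    66
group by office, mean of age_plus_10_plus_age:
        age_plus_10_plus_age
office                      
AUS                70.000000
BOS                72.000000
CHI                77.000000
NYC                95.666667
SF                 90.000000
Then the value at row 'BOS', column 'age_plus_10_plus_age': 72.0

72.0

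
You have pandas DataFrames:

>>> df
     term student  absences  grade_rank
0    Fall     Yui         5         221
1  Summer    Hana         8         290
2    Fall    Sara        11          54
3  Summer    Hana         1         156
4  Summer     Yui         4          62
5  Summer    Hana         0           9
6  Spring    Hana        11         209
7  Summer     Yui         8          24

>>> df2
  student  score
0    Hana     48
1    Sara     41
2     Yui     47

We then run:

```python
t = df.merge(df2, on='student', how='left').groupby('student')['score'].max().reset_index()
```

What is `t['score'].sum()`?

merge on 'student' (how='left') → 8 rows:
     term student  absences  grade_rank  score
0    Fall     Yui         5         221     47
1  Summer    Hana         8         290     48
2    Fall    Sara        11          54     41
3  Summer    Hana         1         156     48
4  Summer     Yui         4          62     47
5  Summer    Hana         0           9     48
6  Spring    Hana        11         209     48
7  Summer     Yui         8          24     47
group by student, max of score:
student
Hana    48
Sara    41
Yui     47
Name: score, dtype: int64
reset_index():
  student  score
0    Hana     48
1    Sara     41
2     Yui     47

136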